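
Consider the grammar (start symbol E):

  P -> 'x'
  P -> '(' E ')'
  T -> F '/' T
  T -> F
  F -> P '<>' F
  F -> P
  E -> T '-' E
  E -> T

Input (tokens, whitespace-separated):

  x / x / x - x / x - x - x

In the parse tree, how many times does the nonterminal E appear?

[E [T [F [P x]] / [T [F [P x]] / [T [F [P x]]]]] - [E [T [F [P x]] / [T [F [P x]]]] - [E [T [F [P x]]] - [E [T [F [P x]]]]]]]

4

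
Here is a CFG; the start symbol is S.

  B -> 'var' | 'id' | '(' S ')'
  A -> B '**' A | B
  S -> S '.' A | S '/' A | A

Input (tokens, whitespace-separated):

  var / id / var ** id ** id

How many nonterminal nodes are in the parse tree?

[S [S [S [A [B var]]] / [A [B id]]] / [A [B var] ** [A [B id] ** [A [B id]]]]]

13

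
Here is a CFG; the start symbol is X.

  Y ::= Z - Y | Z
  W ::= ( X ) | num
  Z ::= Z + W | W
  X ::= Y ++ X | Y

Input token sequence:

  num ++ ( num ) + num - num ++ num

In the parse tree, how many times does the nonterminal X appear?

[X [Y [Z [W num]]] ++ [X [Y [Z [Z [W ( [X [Y [Z [W num]]]] )]] + [W num]] - [Y [Z [W num]]]] ++ [X [Y [Z [W num]]]]]]

4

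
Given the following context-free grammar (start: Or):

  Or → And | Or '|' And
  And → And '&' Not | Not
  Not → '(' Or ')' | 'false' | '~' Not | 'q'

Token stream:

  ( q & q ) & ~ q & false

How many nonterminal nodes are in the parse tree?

13

[Or [And [And [And [Not ( [Or [And [And [Not q]] & [Not q]]] )]] & [Not ~ [Not q]]] & [Not false]]]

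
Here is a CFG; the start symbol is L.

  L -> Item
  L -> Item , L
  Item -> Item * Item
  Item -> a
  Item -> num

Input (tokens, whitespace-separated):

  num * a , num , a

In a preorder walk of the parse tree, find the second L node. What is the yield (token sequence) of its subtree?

[L [Item [Item num] * [Item a]] , [L [Item num] , [L [Item a]]]]

num , a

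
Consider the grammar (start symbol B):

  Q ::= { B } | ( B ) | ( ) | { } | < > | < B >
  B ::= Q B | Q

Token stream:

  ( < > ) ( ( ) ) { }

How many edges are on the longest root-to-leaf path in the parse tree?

5

[B [Q ( [B [Q < >]] )] [B [Q ( [B [Q ( )]] )] [B [Q { }]]]]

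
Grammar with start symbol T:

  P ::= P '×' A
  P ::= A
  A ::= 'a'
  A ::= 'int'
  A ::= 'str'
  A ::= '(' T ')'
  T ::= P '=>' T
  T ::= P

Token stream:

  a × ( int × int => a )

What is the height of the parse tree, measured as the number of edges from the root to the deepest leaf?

7

[T [P [P [A a]] × [A ( [T [P [P [A int]] × [A int]] => [T [P [A a]]]] )]]]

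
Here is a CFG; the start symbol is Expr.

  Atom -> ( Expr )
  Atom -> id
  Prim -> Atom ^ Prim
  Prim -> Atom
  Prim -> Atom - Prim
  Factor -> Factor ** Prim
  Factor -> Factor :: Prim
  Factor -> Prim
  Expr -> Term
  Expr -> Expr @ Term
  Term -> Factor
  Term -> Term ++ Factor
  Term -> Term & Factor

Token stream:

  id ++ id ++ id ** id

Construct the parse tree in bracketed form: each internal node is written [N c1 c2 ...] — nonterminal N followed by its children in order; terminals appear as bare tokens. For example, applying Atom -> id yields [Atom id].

Expr
Term
Term ++ Factor
Term ++ Factor ++ Factor
Factor ++ Factor ++ Factor
Prim ++ Factor ++ Factor
Atom ++ Factor ++ Factor
id ++ Factor ++ Factor
id ++ Prim ++ Factor
id ++ Atom ++ Factor
id ++ id ++ Factor
id ++ id ++ Factor ** Prim
id ++ id ++ Prim ** Prim
id ++ id ++ Atom ** Prim
id ++ id ++ id ** Prim
id ++ id ++ id ** Atom
id ++ id ++ id ** id

[Expr [Term [Term [Term [Factor [Prim [Atom id]]]] ++ [Factor [Prim [Atom id]]]] ++ [Factor [Factor [Prim [Atom id]]] ** [Prim [Atom id]]]]]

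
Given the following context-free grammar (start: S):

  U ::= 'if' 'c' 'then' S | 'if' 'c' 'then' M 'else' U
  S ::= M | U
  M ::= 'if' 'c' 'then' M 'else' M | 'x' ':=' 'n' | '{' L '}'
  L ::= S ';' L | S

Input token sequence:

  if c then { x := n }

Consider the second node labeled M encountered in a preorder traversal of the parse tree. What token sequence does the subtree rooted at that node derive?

x := n

[S [U if c then [S [M { [L [S [M x := n]]] }]]]]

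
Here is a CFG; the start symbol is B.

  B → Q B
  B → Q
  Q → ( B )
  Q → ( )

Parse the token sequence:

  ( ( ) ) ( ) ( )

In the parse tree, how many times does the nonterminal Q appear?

4

[B [Q ( [B [Q ( )]] )] [B [Q ( )] [B [Q ( )]]]]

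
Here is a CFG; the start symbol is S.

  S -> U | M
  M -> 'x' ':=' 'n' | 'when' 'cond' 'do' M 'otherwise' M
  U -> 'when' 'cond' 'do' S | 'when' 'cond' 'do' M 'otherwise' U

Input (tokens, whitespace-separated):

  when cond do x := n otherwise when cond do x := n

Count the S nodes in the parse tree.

2

[S [U when cond do [M x := n] otherwise [U when cond do [S [M x := n]]]]]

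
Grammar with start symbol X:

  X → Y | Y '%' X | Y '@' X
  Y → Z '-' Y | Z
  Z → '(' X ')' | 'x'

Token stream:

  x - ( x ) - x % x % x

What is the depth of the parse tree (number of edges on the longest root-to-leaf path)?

7

[X [Y [Z x] - [Y [Z ( [X [Y [Z x]]] )] - [Y [Z x]]]] % [X [Y [Z x]] % [X [Y [Z x]]]]]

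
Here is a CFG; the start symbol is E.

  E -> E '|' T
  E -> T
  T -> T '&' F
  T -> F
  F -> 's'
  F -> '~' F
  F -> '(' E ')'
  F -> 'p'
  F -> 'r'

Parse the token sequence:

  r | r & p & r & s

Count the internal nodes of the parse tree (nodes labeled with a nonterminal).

[E [E [T [F r]]] | [T [T [T [T [F r]] & [F p]] & [F r]] & [F s]]]

12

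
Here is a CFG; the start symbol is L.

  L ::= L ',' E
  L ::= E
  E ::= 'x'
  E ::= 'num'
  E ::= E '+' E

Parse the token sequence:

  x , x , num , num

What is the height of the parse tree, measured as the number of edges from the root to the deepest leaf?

[L [L [L [L [E x]] , [E x]] , [E num]] , [E num]]

5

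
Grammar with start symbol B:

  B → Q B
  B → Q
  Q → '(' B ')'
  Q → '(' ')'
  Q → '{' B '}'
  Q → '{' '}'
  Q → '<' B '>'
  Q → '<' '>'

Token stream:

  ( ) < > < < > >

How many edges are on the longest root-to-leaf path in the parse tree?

[B [Q ( )] [B [Q < >] [B [Q < [B [Q < >]] >]]]]

6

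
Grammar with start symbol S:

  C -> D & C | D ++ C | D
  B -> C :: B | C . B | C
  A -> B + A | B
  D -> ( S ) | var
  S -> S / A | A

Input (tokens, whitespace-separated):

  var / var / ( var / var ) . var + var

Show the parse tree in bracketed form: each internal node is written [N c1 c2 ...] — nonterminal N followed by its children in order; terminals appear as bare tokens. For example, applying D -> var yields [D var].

[S [S [S [A [B [C [D var]]]]] / [A [B [C [D var]]]]] / [A [B [C [D ( [S [S [A [B [C [D var]]]]] / [A [B [C [D var]]]]] )]] . [B [C [D var]]]] + [A [B [C [D var]]]]]]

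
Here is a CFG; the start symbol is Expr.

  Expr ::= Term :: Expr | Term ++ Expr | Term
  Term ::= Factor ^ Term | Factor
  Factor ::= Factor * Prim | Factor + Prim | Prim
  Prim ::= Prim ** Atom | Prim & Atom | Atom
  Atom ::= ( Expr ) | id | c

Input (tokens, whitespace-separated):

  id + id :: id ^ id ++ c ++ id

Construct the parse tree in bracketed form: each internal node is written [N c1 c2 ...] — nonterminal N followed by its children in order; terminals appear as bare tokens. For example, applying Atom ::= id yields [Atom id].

[Expr [Term [Factor [Factor [Prim [Atom id]]] + [Prim [Atom id]]]] :: [Expr [Term [Factor [Prim [Atom id]]] ^ [Term [Factor [Prim [Atom id]]]]] ++ [Expr [Term [Factor [Prim [Atom c]]]] ++ [Expr [Term [Factor [Prim [Atom id]]]]]]]]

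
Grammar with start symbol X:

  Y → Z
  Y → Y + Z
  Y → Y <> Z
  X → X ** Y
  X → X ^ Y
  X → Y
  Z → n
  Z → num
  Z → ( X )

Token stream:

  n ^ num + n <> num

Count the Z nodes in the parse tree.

[X [X [Y [Z n]]] ^ [Y [Y [Y [Z num]] + [Z n]] <> [Z num]]]

4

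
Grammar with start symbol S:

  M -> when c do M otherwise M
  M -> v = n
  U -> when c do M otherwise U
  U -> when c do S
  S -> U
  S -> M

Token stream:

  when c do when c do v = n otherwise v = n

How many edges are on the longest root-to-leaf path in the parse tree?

[S [U when c do [S [M when c do [M v = n] otherwise [M v = n]]]]]

5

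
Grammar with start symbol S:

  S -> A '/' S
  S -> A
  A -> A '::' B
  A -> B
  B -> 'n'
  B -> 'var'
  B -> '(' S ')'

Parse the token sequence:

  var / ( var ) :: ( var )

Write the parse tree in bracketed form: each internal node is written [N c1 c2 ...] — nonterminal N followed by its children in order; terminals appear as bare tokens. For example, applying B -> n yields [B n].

[S [A [B var]] / [S [A [A [B ( [S [A [B var]]] )]] :: [B ( [S [A [B var]]] )]]]]

S
A / S
B / S
var / S
var / A
var / A :: B
var / B :: B
var / ( S ) :: B
var / ( A ) :: B
var / ( B ) :: B
var / ( var ) :: B
var / ( var ) :: ( S )
var / ( var ) :: ( A )
var / ( var ) :: ( B )
var / ( var ) :: ( var )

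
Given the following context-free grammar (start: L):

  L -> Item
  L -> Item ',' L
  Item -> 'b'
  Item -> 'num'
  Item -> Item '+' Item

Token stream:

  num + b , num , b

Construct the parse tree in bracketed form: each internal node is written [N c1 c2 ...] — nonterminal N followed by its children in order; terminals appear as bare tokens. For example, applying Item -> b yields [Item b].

L
Item , L
Item + Item , L
num + Item , L
num + b , L
num + b , Item , L
num + b , num , L
num + b , num , Item
num + b , num , b

[L [Item [Item num] + [Item b]] , [L [Item num] , [L [Item b]]]]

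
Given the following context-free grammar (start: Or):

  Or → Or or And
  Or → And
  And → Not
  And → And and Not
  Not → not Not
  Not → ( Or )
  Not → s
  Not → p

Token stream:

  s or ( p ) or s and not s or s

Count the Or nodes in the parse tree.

5

[Or [Or [Or [Or [And [Not s]]] or [And [Not ( [Or [And [Not p]]] )]]] or [And [And [Not s]] and [Not not [Not s]]]] or [And [Not s]]]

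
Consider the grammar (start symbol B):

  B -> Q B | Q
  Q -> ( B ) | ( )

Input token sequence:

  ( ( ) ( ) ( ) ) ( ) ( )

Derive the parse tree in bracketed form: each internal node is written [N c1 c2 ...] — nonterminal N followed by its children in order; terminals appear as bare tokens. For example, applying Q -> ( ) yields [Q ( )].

B
Q B
( B ) B
( Q B ) B
( ( ) B ) B
( ( ) Q B ) B
( ( ) ( ) B ) B
( ( ) ( ) Q ) B
( ( ) ( ) ( ) ) B
( ( ) ( ) ( ) ) Q B
( ( ) ( ) ( ) ) ( ) B
( ( ) ( ) ( ) ) ( ) Q
( ( ) ( ) ( ) ) ( ) ( )

[B [Q ( [B [Q ( )] [B [Q ( )] [B [Q ( )]]]] )] [B [Q ( )] [B [Q ( )]]]]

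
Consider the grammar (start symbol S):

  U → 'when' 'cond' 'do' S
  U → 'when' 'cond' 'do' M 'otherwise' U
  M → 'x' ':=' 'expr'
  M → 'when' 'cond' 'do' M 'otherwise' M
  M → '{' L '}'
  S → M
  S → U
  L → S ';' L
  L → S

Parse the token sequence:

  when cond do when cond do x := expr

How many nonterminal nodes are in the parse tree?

6

[S [U when cond do [S [U when cond do [S [M x := expr]]]]]]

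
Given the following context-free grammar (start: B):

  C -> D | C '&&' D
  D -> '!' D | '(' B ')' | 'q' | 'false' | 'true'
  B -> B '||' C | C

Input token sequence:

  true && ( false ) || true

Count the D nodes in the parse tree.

[B [B [C [C [D true]] && [D ( [B [C [D false]]] )]]] || [C [D true]]]

4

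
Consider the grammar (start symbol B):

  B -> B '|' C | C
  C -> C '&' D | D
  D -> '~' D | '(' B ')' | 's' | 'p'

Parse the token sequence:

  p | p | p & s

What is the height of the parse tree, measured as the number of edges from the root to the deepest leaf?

[B [B [B [C [D p]]] | [C [D p]]] | [C [C [D p]] & [D s]]]

5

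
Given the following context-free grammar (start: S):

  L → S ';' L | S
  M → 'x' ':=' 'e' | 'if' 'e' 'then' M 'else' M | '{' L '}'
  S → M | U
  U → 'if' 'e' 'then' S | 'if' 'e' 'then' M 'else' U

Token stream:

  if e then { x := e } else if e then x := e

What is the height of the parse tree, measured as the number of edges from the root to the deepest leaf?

6

[S [U if e then [M { [L [S [M x := e]]] }] else [U if e then [S [M x := e]]]]]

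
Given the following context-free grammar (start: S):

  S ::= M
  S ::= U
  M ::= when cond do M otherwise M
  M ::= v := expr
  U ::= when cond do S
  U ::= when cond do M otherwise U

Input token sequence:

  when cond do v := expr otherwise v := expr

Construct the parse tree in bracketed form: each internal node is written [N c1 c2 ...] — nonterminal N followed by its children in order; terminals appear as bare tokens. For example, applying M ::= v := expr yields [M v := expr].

[S [M when cond do [M v := expr] otherwise [M v := expr]]]

S
M
when cond do M otherwise M
when cond do v := expr otherwise M
when cond do v := expr otherwise v := expr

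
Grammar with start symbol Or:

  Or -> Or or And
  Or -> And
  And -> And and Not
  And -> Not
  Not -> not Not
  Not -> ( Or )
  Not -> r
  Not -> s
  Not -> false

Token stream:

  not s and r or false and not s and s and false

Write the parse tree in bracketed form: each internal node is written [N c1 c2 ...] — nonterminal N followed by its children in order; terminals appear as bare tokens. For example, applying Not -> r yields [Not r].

Or
Or or And
And or And
And and Not or And
Not and Not or And
not Not and Not or And
not s and Not or And
not s and r or And
not s and r or And and Not
not s and r or And and Not and Not
not s and r or And and Not and Not and Not
not s and r or Not and Not and Not and Not
not s and r or false and Not and Not and Not
not s and r or false and not Not and Not and Not
not s and r or false and not s and Not and Not
not s and r or false and not s and s and Not
not s and r or false and not s and s and false

[Or [Or [And [And [Not not [Not s]]] and [Not r]]] or [And [And [And [And [Not false]] and [Not not [Not s]]] and [Not s]] and [Not false]]]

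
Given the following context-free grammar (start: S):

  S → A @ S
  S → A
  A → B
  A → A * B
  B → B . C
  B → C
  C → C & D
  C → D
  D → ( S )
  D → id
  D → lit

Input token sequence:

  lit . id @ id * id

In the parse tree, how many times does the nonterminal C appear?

4

[S [A [B [B [C [D lit]]] . [C [D id]]]] @ [S [A [A [B [C [D id]]]] * [B [C [D id]]]]]]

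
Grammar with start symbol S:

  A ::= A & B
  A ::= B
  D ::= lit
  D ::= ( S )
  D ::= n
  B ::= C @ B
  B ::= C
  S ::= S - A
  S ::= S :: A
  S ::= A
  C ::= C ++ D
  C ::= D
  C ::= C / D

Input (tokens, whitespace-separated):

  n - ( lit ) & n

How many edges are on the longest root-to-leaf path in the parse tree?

[S [S [A [B [C [D n]]]]] - [A [A [B [C [D ( [S [A [B [C [D lit]]]]] )]]]] & [B [C [D n]]]]]

11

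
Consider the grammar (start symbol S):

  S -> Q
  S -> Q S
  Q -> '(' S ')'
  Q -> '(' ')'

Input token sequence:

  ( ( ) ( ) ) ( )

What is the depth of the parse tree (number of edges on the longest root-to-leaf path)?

5

[S [Q ( [S [Q ( )] [S [Q ( )]]] )] [S [Q ( )]]]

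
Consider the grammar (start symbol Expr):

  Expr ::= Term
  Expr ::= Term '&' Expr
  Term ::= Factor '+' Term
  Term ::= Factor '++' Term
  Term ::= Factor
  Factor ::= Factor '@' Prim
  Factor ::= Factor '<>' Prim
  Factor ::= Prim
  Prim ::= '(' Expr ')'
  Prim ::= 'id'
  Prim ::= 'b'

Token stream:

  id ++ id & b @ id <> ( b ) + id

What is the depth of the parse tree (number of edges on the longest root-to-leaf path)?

9

[Expr [Term [Factor [Prim id]] ++ [Term [Factor [Prim id]]]] & [Expr [Term [Factor [Factor [Factor [Prim b]] @ [Prim id]] <> [Prim ( [Expr [Term [Factor [Prim b]]]] )]] + [Term [Factor [Prim id]]]]]]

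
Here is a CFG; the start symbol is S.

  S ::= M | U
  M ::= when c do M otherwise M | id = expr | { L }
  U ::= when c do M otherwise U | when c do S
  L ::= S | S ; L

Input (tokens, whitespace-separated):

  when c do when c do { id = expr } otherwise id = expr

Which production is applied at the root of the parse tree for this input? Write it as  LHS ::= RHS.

S ::= U

[S [U when c do [S [M when c do [M { [L [S [M id = expr]]] }] otherwise [M id = expr]]]]]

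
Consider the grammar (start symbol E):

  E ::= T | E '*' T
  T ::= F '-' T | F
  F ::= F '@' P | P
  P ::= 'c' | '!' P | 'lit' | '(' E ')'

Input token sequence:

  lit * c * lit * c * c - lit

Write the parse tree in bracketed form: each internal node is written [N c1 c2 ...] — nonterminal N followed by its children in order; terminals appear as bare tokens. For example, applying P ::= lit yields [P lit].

E
E * T
E * T * T
E * T * T * T
E * T * T * T * T
T * T * T * T * T
F * T * T * T * T
P * T * T * T * T
lit * T * T * T * T
lit * F * T * T * T
lit * P * T * T * T
lit * c * T * T * T
lit * c * F * T * T
lit * c * P * T * T
lit * c * lit * T * T
lit * c * lit * F * T
lit * c * lit * P * T
lit * c * lit * c * T
lit * c * lit * c * F - T
lit * c * lit * c * P - T
lit * c * lit * c * c - T
lit * c * lit * c * c - F
lit * c * lit * c * c - P
lit * c * lit * c * c - lit

[E [E [E [E [E [T [F [P lit]]]] * [T [F [P c]]]] * [T [F [P lit]]]] * [T [F [P c]]]] * [T [F [P c]] - [T [F [P lit]]]]]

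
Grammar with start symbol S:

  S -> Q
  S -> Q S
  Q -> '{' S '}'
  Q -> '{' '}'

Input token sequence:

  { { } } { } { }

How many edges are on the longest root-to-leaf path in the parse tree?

[S [Q { [S [Q { }]] }] [S [Q { }] [S [Q { }]]]]

4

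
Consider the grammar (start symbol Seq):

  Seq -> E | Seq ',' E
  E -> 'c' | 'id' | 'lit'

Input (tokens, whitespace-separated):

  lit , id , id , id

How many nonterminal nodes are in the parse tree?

8

[Seq [Seq [Seq [Seq [E lit]] , [E id]] , [E id]] , [E id]]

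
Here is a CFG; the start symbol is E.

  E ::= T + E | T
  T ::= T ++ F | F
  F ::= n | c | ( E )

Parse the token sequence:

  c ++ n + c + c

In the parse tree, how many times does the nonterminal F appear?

4

[E [T [T [F c]] ++ [F n]] + [E [T [F c]] + [E [T [F c]]]]]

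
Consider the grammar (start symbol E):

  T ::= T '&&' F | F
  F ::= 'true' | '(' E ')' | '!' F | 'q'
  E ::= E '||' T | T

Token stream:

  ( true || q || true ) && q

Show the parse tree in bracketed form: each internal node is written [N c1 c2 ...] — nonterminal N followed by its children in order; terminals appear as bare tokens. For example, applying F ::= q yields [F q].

[E [T [T [F ( [E [E [E [T [F true]]] || [T [F q]]] || [T [F true]]] )]] && [F q]]]

E
T
T && F
F && F
( E ) && F
( E || T ) && F
( E || T || T ) && F
( T || T || T ) && F
( F || T || T ) && F
( true || T || T ) && F
( true || F || T ) && F
( true || q || T ) && F
( true || q || F ) && F
( true || q || true ) && F
( true || q || true ) && q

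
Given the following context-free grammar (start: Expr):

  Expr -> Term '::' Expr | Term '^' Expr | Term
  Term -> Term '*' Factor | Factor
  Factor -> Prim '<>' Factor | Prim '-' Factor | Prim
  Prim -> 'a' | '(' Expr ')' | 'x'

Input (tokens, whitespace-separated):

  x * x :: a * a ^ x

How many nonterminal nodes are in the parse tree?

18

[Expr [Term [Term [Factor [Prim x]]] * [Factor [Prim x]]] :: [Expr [Term [Term [Factor [Prim a]]] * [Factor [Prim a]]] ^ [Expr [Term [Factor [Prim x]]]]]]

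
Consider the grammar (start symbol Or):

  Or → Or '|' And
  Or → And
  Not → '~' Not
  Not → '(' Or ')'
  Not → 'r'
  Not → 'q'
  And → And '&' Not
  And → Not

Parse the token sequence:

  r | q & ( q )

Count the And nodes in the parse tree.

[Or [Or [And [Not r]]] | [And [And [Not q]] & [Not ( [Or [And [Not q]]] )]]]

4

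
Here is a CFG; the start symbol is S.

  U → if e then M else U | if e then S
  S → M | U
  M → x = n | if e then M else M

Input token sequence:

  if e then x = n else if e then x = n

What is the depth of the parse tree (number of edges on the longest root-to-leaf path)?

[S [U if e then [M x = n] else [U if e then [S [M x = n]]]]]

5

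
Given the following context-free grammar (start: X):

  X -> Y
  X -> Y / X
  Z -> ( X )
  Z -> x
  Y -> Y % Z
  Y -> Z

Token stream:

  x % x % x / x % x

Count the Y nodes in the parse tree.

5

[X [Y [Y [Y [Z x]] % [Z x]] % [Z x]] / [X [Y [Y [Z x]] % [Z x]]]]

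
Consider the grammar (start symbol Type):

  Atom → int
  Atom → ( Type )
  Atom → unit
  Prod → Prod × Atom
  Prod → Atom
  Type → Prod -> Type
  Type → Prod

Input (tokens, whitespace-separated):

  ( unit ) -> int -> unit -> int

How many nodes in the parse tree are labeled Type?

5

[Type [Prod [Atom ( [Type [Prod [Atom unit]]] )]] -> [Type [Prod [Atom int]] -> [Type [Prod [Atom unit]] -> [Type [Prod [Atom int]]]]]]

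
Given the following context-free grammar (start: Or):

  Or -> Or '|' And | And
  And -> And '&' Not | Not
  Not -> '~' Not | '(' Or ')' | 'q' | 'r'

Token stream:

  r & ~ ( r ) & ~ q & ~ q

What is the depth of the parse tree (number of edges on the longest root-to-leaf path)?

9

[Or [And [And [And [And [Not r]] & [Not ~ [Not ( [Or [And [Not r]]] )]]] & [Not ~ [Not q]]] & [Not ~ [Not q]]]]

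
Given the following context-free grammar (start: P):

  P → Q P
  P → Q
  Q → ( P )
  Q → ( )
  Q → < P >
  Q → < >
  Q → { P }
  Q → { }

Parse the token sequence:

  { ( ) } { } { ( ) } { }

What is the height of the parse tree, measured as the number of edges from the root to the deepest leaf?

[P [Q { [P [Q ( )]] }] [P [Q { }] [P [Q { [P [Q ( )]] }] [P [Q { }]]]]]

6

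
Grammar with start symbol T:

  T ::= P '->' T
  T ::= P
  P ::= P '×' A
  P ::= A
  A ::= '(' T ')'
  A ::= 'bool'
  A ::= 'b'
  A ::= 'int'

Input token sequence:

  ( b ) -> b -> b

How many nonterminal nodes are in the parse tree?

[T [P [A ( [T [P [A b]]] )]] -> [T [P [A b]] -> [T [P [A b]]]]]

12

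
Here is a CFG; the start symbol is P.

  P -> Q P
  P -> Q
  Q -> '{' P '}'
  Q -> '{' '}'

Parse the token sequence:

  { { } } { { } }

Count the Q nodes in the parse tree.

4

[P [Q { [P [Q { }]] }] [P [Q { [P [Q { }]] }]]]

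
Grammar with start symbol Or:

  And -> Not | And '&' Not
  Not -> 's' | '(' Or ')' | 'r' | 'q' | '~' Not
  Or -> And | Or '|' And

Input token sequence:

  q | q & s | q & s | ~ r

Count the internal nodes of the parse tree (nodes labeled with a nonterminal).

17

[Or [Or [Or [Or [And [Not q]]] | [And [And [Not q]] & [Not s]]] | [And [And [Not q]] & [Not s]]] | [And [Not ~ [Not r]]]]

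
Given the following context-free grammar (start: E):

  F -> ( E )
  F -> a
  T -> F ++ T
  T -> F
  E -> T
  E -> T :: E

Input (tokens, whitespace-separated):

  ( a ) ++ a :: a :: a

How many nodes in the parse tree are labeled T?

5

[E [T [F ( [E [T [F a]]] )] ++ [T [F a]]] :: [E [T [F a]] :: [E [T [F a]]]]]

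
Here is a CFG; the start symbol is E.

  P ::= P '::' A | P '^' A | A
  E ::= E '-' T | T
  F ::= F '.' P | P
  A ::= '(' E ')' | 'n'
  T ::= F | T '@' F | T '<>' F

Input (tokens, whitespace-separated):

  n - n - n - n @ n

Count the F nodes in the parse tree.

[E [E [E [E [T [F [P [A n]]]]] - [T [F [P [A n]]]]] - [T [F [P [A n]]]]] - [T [T [F [P [A n]]]] @ [F [P [A n]]]]]

5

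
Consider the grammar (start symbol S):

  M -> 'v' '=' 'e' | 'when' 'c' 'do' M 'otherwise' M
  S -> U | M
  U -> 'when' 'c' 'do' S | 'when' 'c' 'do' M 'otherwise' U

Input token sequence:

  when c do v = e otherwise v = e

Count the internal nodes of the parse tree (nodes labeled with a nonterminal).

[S [M when c do [M v = e] otherwise [M v = e]]]

4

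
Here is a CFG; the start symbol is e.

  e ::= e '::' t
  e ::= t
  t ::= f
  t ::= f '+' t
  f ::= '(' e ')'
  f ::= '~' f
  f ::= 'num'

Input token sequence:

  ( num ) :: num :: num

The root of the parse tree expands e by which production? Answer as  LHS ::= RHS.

[e [e [e [t [f ( [e [t [f num]]] )]]] :: [t [f num]]] :: [t [f num]]]

e ::= e '::' t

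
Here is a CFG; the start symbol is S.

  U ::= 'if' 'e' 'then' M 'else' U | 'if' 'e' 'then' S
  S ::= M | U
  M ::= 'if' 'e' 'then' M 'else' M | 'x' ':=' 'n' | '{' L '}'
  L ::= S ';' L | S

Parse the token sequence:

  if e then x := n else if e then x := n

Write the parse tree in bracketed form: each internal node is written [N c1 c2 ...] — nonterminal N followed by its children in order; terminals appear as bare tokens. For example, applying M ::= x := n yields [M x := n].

[S [U if e then [M x := n] else [U if e then [S [M x := n]]]]]

S
U
if e then M else U
if e then x := n else U
if e then x := n else if e then S
if e then x := n else if e then M
if e then x := n else if e then x := n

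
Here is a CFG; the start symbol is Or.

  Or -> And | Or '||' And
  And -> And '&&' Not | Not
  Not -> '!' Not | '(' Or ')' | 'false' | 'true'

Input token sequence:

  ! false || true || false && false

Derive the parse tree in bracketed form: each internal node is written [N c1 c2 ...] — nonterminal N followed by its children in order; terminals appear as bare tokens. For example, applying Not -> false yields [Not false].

[Or [Or [Or [And [Not ! [Not false]]]] || [And [Not true]]] || [And [And [Not false]] && [Not false]]]

Or
Or || And
Or || And || And
And || And || And
Not || And || And
! Not || And || And
! false || And || And
! false || Not || And
! false || true || And
! false || true || And && Not
! false || true || Not && Not
! false || true || false && Not
! false || true || false && false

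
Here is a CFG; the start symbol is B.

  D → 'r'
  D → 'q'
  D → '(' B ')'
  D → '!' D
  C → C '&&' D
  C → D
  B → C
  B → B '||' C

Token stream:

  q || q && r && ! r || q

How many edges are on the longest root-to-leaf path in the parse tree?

[B [B [B [C [D q]]] || [C [C [C [D q]] && [D r]] && [D ! [D r]]]] || [C [D q]]]

6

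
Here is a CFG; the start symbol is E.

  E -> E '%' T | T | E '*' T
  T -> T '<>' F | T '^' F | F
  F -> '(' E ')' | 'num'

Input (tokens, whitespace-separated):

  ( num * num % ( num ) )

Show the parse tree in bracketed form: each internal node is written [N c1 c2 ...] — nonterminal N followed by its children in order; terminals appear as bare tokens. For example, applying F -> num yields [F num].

E
T
F
( E )
( E % T )
( E * T % T )
( T * T % T )
( F * T % T )
( num * T % T )
( num * F % T )
( num * num % T )
( num * num % F )
( num * num % ( E ) )
( num * num % ( T ) )
( num * num % ( F ) )
( num * num % ( num ) )

[E [T [F ( [E [E [E [T [F num]]] * [T [F num]]] % [T [F ( [E [T [F num]]] )]]] )]]]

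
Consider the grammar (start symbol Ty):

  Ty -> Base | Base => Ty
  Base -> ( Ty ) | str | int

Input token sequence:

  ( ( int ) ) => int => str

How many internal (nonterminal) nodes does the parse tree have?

[Ty [Base ( [Ty [Base ( [Ty [Base int]] )]] )] => [Ty [Base int] => [Ty [Base str]]]]

10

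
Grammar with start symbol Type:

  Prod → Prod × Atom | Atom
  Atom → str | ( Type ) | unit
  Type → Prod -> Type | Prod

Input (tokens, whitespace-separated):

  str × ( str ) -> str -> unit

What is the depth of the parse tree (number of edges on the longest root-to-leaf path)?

6

[Type [Prod [Prod [Atom str]] × [Atom ( [Type [Prod [Atom str]]] )]] -> [Type [Prod [Atom str]] -> [Type [Prod [Atom unit]]]]]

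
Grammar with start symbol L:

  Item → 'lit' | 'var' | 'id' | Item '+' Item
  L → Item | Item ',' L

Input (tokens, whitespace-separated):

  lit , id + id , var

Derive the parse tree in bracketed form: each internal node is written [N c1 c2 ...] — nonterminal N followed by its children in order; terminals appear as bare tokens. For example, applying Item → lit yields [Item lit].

[L [Item lit] , [L [Item [Item id] + [Item id]] , [L [Item var]]]]

L
Item , L
lit , L
lit , Item , L
lit , Item + Item , L
lit , id + Item , L
lit , id + id , L
lit , id + id , Item
lit , id + id , var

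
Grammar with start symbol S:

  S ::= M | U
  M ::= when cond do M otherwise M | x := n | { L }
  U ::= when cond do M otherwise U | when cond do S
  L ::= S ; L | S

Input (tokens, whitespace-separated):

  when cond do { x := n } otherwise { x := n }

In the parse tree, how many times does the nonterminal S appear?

3

[S [M when cond do [M { [L [S [M x := n]]] }] otherwise [M { [L [S [M x := n]]] }]]]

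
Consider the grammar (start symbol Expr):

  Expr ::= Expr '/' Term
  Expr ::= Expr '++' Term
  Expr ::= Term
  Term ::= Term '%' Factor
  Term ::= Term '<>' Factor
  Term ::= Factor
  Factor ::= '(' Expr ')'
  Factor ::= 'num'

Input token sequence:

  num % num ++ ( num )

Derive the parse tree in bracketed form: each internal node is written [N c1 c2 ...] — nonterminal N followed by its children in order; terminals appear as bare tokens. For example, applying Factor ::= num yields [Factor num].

[Expr [Expr [Term [Term [Factor num]] % [Factor num]]] ++ [Term [Factor ( [Expr [Term [Factor num]]] )]]]

Expr
Expr ++ Term
Term ++ Term
Term % Factor ++ Term
Factor % Factor ++ Term
num % Factor ++ Term
num % num ++ Term
num % num ++ Factor
num % num ++ ( Expr )
num % num ++ ( Term )
num % num ++ ( Factor )
num % num ++ ( num )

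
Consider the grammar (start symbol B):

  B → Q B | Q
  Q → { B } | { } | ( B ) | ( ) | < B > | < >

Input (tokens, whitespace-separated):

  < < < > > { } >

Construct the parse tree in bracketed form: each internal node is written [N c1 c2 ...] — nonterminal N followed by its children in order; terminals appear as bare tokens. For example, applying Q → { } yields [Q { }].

[B [Q < [B [Q < [B [Q < >]] >] [B [Q { }]]] >]]

B
Q
< B >
< Q B >
< < B > B >
< < Q > B >
< < < > > B >
< < < > > Q >
< < < > > { } >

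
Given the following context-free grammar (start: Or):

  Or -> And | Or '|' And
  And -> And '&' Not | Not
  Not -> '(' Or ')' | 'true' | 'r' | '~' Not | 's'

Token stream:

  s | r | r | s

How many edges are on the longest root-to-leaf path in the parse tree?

6

[Or [Or [Or [Or [And [Not s]]] | [And [Not r]]] | [And [Not r]]] | [And [Not s]]]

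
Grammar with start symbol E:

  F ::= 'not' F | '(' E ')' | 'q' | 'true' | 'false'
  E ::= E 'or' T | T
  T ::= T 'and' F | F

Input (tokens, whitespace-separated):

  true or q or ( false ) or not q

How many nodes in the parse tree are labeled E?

5

[E [E [E [E [T [F true]]] or [T [F q]]] or [T [F ( [E [T [F false]]] )]]] or [T [F not [F q]]]]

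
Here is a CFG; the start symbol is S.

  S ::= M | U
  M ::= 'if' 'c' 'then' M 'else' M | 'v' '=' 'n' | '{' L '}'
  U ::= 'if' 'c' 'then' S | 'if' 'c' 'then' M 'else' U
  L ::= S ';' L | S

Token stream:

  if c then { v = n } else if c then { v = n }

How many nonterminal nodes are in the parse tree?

12

[S [U if c then [M { [L [S [M v = n]]] }] else [U if c then [S [M { [L [S [M v = n]]] }]]]]]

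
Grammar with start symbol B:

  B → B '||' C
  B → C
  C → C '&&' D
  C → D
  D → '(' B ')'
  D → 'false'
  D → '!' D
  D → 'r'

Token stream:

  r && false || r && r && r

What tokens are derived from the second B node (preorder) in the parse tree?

[B [B [C [C [D r]] && [D false]]] || [C [C [C [D r]] && [D r]] && [D r]]]

r && false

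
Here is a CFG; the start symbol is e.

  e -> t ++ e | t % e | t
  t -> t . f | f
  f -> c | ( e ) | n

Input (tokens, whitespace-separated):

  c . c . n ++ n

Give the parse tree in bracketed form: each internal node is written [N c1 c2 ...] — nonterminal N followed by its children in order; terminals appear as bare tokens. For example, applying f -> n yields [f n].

e
t ++ e
t . f ++ e
t . f . f ++ e
f . f . f ++ e
c . f . f ++ e
c . c . f ++ e
c . c . n ++ e
c . c . n ++ t
c . c . n ++ f
c . c . n ++ n

[e [t [t [t [f c]] . [f c]] . [f n]] ++ [e [t [f n]]]]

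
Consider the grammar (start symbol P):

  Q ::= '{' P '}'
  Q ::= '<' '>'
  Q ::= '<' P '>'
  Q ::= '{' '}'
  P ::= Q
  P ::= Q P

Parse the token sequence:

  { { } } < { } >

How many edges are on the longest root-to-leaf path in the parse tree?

[P [Q { [P [Q { }]] }] [P [Q < [P [Q { }]] >]]]

5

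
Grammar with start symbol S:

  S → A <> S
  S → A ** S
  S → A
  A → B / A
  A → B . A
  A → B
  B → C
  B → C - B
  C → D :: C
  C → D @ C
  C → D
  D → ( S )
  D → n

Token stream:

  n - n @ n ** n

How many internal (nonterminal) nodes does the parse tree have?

15

[S [A [B [C [D n]] - [B [C [D n] @ [C [D n]]]]]] ** [S [A [B [C [D n]]]]]]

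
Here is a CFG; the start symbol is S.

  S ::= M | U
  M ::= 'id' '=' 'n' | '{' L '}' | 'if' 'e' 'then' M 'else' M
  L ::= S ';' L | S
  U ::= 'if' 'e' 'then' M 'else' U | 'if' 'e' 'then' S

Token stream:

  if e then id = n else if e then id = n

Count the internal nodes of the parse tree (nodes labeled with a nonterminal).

6

[S [U if e then [M id = n] else [U if e then [S [M id = n]]]]]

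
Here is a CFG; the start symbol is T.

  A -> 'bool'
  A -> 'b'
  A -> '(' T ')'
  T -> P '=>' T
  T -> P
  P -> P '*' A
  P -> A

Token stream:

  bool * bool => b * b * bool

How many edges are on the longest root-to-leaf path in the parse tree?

[T [P [P [A bool]] * [A bool]] => [T [P [P [P [A b]] * [A b]] * [A bool]]]]

6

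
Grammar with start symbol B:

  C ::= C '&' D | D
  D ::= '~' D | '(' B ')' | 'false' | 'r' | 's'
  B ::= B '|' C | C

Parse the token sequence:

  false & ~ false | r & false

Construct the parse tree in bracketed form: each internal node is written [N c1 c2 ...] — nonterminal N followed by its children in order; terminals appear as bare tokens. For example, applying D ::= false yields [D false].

B
B | C
C | C
C & D | C
D & D | C
false & D | C
false & ~ D | C
false & ~ false | C
false & ~ false | C & D
false & ~ false | D & D
false & ~ false | r & D
false & ~ false | r & false

[B [B [C [C [D false]] & [D ~ [D false]]]] | [C [C [D r]] & [D false]]]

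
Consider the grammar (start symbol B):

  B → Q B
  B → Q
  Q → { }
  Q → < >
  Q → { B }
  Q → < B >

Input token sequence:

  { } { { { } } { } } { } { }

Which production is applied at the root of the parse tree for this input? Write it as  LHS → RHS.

[B [Q { }] [B [Q { [B [Q { [B [Q { }]] }] [B [Q { }]]] }] [B [Q { }] [B [Q { }]]]]]

B → Q B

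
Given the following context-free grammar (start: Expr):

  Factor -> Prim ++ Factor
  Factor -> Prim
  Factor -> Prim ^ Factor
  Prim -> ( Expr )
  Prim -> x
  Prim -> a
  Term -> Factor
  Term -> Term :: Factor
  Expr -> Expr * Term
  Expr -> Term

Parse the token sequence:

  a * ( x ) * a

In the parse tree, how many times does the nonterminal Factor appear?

[Expr [Expr [Expr [Term [Factor [Prim a]]]] * [Term [Factor [Prim ( [Expr [Term [Factor [Prim x]]]] )]]]] * [Term [Factor [Prim a]]]]

4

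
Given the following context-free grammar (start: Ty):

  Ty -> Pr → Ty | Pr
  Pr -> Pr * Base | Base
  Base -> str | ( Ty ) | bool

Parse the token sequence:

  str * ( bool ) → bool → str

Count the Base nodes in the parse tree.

[Ty [Pr [Pr [Base str]] * [Base ( [Ty [Pr [Base bool]]] )]] → [Ty [Pr [Base bool]] → [Ty [Pr [Base str]]]]]

5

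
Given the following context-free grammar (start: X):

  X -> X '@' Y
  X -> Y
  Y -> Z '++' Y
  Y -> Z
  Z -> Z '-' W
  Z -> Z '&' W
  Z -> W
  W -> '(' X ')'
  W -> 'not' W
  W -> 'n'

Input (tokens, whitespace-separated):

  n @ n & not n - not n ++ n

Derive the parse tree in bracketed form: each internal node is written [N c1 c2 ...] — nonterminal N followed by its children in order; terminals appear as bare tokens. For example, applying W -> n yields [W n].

X
X @ Y
Y @ Y
Z @ Y
W @ Y
n @ Y
n @ Z ++ Y
n @ Z - W ++ Y
n @ Z & W - W ++ Y
n @ W & W - W ++ Y
n @ n & W - W ++ Y
n @ n & not W - W ++ Y
n @ n & not n - W ++ Y
n @ n & not n - not W ++ Y
n @ n & not n - not n ++ Y
n @ n & not n - not n ++ Z
n @ n & not n - not n ++ W
n @ n & not n - not n ++ n

[X [X [Y [Z [W n]]]] @ [Y [Z [Z [Z [W n]] & [W not [W n]]] - [W not [W n]]] ++ [Y [Z [W n]]]]]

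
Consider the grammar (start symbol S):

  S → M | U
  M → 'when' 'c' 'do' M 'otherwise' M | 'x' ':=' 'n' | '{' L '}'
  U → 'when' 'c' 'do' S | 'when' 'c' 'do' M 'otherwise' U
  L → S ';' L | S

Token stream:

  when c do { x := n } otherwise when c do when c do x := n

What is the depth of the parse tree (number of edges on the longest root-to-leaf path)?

7

[S [U when c do [M { [L [S [M x := n]]] }] otherwise [U when c do [S [U when c do [S [M x := n]]]]]]]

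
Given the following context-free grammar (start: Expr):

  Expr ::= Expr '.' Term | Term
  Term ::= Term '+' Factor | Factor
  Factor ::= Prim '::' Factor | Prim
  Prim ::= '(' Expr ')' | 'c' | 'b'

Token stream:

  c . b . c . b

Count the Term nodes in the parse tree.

[Expr [Expr [Expr [Expr [Term [Factor [Prim c]]]] . [Term [Factor [Prim b]]]] . [Term [Factor [Prim c]]]] . [Term [Factor [Prim b]]]]

4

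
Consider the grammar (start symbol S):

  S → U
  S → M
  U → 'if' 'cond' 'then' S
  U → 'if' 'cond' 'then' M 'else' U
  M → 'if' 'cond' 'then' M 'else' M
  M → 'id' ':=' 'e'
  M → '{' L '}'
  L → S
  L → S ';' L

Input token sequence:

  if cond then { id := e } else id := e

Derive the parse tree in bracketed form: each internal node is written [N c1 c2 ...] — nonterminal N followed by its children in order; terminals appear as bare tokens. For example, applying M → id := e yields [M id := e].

S
M
if cond then M else M
if cond then { L } else M
if cond then { S } else M
if cond then { M } else M
if cond then { id := e } else M
if cond then { id := e } else id := e

[S [M if cond then [M { [L [S [M id := e]]] }] else [M id := e]]]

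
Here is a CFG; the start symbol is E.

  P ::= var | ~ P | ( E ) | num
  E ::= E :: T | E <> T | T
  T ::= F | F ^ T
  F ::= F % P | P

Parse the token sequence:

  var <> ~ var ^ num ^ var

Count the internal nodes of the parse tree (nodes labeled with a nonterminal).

15

[E [E [T [F [P var]]]] <> [T [F [P ~ [P var]]] ^ [T [F [P num]] ^ [T [F [P var]]]]]]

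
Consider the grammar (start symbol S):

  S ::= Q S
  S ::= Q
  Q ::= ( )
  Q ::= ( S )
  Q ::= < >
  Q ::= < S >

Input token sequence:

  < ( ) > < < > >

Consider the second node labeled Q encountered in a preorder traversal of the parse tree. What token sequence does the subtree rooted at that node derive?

[S [Q < [S [Q ( )]] >] [S [Q < [S [Q < >]] >]]]

( )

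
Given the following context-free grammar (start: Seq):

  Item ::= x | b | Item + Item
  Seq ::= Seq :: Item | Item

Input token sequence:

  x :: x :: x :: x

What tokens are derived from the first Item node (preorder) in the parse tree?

x

[Seq [Seq [Seq [Seq [Item x]] :: [Item x]] :: [Item x]] :: [Item x]]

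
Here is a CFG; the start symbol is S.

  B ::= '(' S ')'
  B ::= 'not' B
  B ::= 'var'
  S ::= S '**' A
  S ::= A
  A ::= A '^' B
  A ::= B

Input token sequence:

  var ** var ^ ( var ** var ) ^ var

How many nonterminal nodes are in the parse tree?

[S [S [A [B var]]] ** [A [A [A [B var]] ^ [B ( [S [S [A [B var]]] ** [A [B var]]] )]] ^ [B var]]]

16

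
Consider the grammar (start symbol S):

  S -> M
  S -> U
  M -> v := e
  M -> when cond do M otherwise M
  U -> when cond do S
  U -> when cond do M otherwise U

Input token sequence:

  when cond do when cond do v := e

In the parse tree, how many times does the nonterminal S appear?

3

[S [U when cond do [S [U when cond do [S [M v := e]]]]]]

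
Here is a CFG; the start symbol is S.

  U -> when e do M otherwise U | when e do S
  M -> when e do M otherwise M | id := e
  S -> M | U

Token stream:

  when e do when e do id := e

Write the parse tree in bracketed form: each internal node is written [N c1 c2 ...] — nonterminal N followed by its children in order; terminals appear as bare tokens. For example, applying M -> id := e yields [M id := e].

S
U
when e do S
when e do U
when e do when e do S
when e do when e do M
when e do when e do id := e

[S [U when e do [S [U when e do [S [M id := e]]]]]]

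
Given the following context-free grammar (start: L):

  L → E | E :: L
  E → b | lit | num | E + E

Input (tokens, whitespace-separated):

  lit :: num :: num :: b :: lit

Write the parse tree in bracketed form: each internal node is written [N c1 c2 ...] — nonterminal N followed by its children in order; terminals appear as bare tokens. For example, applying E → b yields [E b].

[L [E lit] :: [L [E num] :: [L [E num] :: [L [E b] :: [L [E lit]]]]]]

L
E :: L
lit :: L
lit :: E :: L
lit :: num :: L
lit :: num :: E :: L
lit :: num :: num :: L
lit :: num :: num :: E :: L
lit :: num :: num :: b :: L
lit :: num :: num :: b :: E
lit :: num :: num :: b :: lit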